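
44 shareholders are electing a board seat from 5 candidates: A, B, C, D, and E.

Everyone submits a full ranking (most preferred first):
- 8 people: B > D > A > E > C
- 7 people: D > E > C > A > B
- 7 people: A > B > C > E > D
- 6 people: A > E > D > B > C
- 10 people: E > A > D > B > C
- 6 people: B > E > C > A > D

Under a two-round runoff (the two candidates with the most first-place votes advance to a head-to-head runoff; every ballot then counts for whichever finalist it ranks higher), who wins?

A

Round 1 first-place votes: A 13, B 14, C 0, D 7, E 10. B and A advance.
Runoff: B is ranked above A on 14 ballots, A above B on 30.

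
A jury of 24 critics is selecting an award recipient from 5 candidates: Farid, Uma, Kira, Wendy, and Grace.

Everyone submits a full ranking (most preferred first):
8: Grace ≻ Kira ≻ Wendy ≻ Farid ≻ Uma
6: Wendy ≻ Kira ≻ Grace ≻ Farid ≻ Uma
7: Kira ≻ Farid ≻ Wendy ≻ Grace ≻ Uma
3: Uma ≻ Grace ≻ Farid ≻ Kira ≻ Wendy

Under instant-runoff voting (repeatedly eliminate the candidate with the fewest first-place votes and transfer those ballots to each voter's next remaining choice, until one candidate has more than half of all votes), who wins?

Round 1: Farid 0, Uma 3, Kira 7, Wendy 6, Grace 8. Farid eliminated.
Round 2: Uma 3, Kira 7, Wendy 6, Grace 8. Uma eliminated.
Round 3: Kira 7, Wendy 6, Grace 11. Wendy eliminated.
Round 4: Kira 13, Grace 11. Kira has a majority (≥13).

Kira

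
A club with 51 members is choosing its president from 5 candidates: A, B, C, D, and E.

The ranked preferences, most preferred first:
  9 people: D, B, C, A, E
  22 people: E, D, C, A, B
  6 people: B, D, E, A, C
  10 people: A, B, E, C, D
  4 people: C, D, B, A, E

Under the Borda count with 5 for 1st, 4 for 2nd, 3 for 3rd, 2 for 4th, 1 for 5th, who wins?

A: 9×2 + 22×2 + 6×2 + 10×5 + 4×2 = 132
B: 9×4 + 22×1 + 6×5 + 10×4 + 4×3 = 140
C: 9×3 + 22×3 + 6×1 + 10×2 + 4×5 = 139
D: 9×5 + 22×4 + 6×4 + 10×1 + 4×4 = 183
E: 9×1 + 22×5 + 6×3 + 10×3 + 4×1 = 171

D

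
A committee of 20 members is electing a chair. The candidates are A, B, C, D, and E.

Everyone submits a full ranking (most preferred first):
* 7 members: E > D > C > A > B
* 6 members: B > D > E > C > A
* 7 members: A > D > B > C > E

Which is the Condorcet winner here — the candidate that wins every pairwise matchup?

D

D vs A: 13–7
D vs B: 14–6
D vs C: 20–0
D vs E: 13–7
D beats every other candidate.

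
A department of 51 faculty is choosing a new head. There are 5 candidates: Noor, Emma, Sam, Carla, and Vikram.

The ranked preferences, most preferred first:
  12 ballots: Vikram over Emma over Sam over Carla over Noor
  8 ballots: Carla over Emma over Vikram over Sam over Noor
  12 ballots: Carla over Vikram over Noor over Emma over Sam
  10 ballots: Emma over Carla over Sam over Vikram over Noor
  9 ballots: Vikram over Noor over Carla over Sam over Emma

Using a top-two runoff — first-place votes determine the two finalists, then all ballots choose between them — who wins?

Round 1 first-place votes: Noor 0, Emma 10, Sam 0, Carla 20, Vikram 21. Vikram and Carla advance.
Runoff: Vikram is ranked above Carla on 21 ballots, Carla above Vikram on 30.

Carla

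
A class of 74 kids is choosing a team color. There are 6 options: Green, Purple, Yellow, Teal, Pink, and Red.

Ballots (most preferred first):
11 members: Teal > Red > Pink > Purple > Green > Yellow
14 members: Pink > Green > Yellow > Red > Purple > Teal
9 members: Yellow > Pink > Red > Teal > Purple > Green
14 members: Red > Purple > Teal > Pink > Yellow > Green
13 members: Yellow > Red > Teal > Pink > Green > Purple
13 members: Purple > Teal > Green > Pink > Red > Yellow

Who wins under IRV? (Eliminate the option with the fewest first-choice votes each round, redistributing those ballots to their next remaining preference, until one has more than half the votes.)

Red

Round 1: Green 0, Purple 13, Yellow 22, Teal 11, Pink 14, Red 14. Green eliminated.
Round 2: Purple 13, Yellow 22, Teal 11, Pink 14, Red 14. Teal eliminated.
Round 3: Purple 13, Yellow 22, Pink 14, Red 25. Purple eliminated.
Round 4: Yellow 22, Pink 27, Red 25. Yellow eliminated.
Round 5: Pink 36, Red 38. Red has a majority (≥38).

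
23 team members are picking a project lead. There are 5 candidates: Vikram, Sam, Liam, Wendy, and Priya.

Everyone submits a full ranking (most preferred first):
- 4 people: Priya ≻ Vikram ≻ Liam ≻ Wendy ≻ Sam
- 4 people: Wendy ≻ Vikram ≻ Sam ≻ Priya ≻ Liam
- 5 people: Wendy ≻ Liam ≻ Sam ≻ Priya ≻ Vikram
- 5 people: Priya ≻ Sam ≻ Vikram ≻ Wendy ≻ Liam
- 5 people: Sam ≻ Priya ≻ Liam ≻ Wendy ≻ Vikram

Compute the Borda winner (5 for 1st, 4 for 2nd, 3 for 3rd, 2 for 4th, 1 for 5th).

Priya

Vikram: 4×4 + 4×4 + 5×1 + 5×3 + 5×1 = 57
Sam: 4×1 + 4×3 + 5×3 + 5×4 + 5×5 = 76
Liam: 4×3 + 4×1 + 5×4 + 5×1 + 5×3 = 56
Wendy: 4×2 + 4×5 + 5×5 + 5×2 + 5×2 = 73
Priya: 4×5 + 4×2 + 5×2 + 5×5 + 5×4 = 83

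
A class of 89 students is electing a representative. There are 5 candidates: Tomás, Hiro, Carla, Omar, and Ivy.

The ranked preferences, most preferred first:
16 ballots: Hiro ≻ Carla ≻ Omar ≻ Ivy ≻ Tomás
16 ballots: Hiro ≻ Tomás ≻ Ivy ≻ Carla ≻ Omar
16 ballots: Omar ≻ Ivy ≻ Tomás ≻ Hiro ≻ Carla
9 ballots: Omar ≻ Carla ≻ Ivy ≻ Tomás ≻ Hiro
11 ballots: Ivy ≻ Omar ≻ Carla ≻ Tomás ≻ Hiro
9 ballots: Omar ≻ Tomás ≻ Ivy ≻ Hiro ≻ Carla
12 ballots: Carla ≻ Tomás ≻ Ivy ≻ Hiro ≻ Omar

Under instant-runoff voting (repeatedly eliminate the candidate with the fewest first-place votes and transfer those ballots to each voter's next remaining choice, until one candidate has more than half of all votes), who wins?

Omar

Round 1: Tomás 0, Hiro 32, Carla 12, Omar 34, Ivy 11. Tomás eliminated.
Round 2: Hiro 32, Carla 12, Omar 34, Ivy 11. Ivy eliminated.
Round 3: Hiro 32, Carla 12, Omar 45. Omar has a majority (≥45).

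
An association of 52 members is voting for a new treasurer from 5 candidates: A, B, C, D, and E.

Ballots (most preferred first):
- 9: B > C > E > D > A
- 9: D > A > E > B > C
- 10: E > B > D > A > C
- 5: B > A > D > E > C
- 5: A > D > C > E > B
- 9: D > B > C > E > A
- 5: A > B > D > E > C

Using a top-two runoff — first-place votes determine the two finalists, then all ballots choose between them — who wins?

Round 1 first-place votes: A 10, B 14, C 0, D 18, E 10. D and B advance.
Runoff: D is ranked above B on 23 ballots, B above D on 29.

B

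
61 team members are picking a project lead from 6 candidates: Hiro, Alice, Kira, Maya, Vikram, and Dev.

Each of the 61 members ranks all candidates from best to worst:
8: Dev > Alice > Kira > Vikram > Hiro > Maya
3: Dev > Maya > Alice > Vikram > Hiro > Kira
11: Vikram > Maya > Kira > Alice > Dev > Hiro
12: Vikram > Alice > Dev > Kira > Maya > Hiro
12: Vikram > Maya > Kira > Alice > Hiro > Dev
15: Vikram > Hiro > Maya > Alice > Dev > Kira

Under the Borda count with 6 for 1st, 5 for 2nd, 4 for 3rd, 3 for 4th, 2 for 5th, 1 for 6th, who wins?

Vikram

Hiro: 8×2 + 3×2 + 11×1 + 12×1 + 12×2 + 15×5 = 144
Alice: 8×5 + 3×4 + 11×3 + 12×5 + 12×3 + 15×3 = 226
Kira: 8×4 + 3×1 + 11×4 + 12×3 + 12×4 + 15×1 = 178
Maya: 8×1 + 3×5 + 11×5 + 12×2 + 12×5 + 15×4 = 222
Vikram: 8×3 + 3×3 + 11×6 + 12×6 + 12×6 + 15×6 = 333
Dev: 8×6 + 3×6 + 11×2 + 12×4 + 12×1 + 15×2 = 178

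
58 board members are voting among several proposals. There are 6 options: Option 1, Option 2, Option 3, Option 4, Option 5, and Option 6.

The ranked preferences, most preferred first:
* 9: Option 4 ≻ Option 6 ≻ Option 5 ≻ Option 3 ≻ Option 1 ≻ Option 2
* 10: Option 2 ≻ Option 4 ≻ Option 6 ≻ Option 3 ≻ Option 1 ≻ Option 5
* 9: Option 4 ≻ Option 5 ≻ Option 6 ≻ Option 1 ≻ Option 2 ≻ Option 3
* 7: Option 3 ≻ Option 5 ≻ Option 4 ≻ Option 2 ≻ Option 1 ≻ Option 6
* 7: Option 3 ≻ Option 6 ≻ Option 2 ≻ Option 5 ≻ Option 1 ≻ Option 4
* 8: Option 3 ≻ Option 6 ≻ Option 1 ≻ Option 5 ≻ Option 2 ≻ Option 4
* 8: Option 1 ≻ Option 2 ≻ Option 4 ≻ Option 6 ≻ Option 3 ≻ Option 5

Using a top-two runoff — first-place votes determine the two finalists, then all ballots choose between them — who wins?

Option 4

Round 1 first-place votes: Option 1 8, Option 2 10, Option 3 22, Option 4 18, Option 5 0, Option 6 0. Option 3 and Option 4 advance.
Runoff: Option 3 is ranked above Option 4 on 22 ballots, Option 4 above Option 3 on 36.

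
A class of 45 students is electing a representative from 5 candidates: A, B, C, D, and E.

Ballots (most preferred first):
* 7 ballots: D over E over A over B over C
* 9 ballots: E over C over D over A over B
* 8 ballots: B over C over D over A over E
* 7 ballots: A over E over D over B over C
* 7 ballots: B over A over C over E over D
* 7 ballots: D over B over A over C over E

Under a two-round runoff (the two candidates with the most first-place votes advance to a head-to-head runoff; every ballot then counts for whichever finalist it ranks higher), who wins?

Round 1 first-place votes: A 7, B 15, C 0, D 14, E 9. B and D advance.
Runoff: B is ranked above D on 15 ballots, D above B on 30.

D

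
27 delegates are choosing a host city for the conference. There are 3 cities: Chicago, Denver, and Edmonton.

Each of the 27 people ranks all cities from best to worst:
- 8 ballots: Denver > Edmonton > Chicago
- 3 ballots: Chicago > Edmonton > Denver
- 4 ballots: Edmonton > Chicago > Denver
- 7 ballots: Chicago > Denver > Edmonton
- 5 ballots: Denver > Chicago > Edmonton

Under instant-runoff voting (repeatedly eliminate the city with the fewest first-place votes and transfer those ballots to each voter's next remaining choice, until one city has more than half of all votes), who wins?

Chicago

Round 1: Chicago 10, Denver 13, Edmonton 4. Edmonton eliminated.
Round 2: Chicago 14, Denver 13. Chicago has a majority (≥14).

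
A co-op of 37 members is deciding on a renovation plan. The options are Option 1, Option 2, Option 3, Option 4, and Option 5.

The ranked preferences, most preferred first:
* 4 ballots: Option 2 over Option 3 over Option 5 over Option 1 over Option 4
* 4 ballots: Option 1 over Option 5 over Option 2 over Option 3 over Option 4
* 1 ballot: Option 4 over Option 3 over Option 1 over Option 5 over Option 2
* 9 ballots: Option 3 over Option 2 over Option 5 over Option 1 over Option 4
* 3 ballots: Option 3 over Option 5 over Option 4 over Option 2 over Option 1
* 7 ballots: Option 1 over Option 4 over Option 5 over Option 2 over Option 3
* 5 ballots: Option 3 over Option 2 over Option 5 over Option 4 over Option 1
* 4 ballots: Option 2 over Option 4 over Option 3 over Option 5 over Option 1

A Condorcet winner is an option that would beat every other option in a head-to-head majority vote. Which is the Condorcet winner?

Option 2

Option 2 vs Option 1: 25–12
Option 2 vs Option 3: 19–18
Option 2 vs Option 4: 26–11
Option 2 vs Option 5: 22–15
Option 2 beats every other option.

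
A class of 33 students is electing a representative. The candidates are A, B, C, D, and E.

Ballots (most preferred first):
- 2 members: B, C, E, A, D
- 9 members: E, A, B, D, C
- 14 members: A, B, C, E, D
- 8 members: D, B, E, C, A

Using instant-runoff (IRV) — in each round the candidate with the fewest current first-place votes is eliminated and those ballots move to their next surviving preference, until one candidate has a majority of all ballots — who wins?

Round 1: A 14, B 2, C 0, D 8, E 9. C eliminated.
Round 2: A 14, B 2, D 8, E 9. B eliminated.
Round 3: A 14, D 8, E 11. D eliminated.
Round 4: A 14, E 19. E has a majority (≥17).

E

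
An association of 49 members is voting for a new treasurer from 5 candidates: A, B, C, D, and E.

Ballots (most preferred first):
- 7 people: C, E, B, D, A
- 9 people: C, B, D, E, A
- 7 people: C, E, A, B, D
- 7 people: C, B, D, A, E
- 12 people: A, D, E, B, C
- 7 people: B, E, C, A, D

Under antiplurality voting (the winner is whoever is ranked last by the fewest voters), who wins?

B

Last-place votes: A 16, B 0, C 12, D 14, E 7.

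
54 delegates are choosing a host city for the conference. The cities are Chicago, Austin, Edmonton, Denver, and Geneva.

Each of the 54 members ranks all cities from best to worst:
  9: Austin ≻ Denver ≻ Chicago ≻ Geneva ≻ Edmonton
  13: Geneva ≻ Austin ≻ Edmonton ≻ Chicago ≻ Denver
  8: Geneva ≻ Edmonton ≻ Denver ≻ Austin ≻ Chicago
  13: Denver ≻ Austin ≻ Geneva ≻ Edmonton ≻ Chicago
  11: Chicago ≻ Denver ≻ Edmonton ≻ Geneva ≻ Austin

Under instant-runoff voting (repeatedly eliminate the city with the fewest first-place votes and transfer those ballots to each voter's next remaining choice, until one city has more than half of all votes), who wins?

Denver

Round 1: Chicago 11, Austin 9, Edmonton 0, Denver 13, Geneva 21. Edmonton eliminated.
Round 2: Chicago 11, Austin 9, Denver 13, Geneva 21. Austin eliminated.
Round 3: Chicago 11, Denver 22, Geneva 21. Chicago eliminated.
Round 4: Denver 33, Geneva 21. Denver has a majority (≥28).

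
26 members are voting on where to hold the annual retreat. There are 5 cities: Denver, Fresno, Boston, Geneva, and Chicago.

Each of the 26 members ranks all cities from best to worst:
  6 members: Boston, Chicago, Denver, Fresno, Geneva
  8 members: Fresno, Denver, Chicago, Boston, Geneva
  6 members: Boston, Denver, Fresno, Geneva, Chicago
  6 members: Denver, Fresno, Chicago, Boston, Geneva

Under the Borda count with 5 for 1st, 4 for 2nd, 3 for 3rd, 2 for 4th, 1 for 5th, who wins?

Denver: 6×3 + 8×4 + 6×4 + 6×5 = 104
Fresno: 6×2 + 8×5 + 6×3 + 6×4 = 94
Boston: 6×5 + 8×2 + 6×5 + 6×2 = 88
Geneva: 6×1 + 8×1 + 6×2 + 6×1 = 32
Chicago: 6×4 + 8×3 + 6×1 + 6×3 = 72

Denver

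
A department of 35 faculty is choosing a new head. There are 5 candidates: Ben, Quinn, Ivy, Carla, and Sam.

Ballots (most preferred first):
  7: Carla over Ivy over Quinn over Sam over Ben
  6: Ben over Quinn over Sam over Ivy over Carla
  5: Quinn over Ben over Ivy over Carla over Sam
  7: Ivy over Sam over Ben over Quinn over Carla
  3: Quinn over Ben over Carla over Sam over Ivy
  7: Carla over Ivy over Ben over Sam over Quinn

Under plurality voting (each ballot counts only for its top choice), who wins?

First-place votes: Ben 6, Quinn 8, Ivy 7, Carla 14, Sam 0.

Carla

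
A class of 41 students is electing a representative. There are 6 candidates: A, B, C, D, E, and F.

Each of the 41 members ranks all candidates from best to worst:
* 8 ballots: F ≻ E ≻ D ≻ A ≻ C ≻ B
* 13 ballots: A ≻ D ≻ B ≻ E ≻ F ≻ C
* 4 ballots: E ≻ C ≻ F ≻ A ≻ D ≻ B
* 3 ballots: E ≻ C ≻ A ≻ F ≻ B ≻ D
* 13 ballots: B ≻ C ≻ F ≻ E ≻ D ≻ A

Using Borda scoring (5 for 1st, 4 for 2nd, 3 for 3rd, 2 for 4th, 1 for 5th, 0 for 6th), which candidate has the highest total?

E

A: 8×2 + 13×5 + 4×2 + 3×3 + 13×0 = 98
B: 8×0 + 13×3 + 4×0 + 3×1 + 13×5 = 107
C: 8×1 + 13×0 + 4×4 + 3×4 + 13×4 = 88
D: 8×3 + 13×4 + 4×1 + 3×0 + 13×1 = 93
E: 8×4 + 13×2 + 4×5 + 3×5 + 13×2 = 119
F: 8×5 + 13×1 + 4×3 + 3×2 + 13×3 = 110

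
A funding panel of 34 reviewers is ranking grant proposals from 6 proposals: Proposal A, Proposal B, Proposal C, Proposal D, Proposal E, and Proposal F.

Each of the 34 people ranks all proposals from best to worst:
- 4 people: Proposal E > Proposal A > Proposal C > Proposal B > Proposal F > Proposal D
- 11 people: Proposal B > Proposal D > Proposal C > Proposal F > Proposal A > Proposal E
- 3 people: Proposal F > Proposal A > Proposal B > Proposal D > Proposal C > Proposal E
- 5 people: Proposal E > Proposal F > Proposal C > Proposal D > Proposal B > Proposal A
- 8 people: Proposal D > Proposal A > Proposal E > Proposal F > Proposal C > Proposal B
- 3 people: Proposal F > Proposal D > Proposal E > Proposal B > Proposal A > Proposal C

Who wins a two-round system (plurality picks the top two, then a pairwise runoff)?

Round 1 first-place votes: Proposal A 0, Proposal B 11, Proposal C 0, Proposal D 8, Proposal E 9, Proposal F 6. Proposal B and Proposal E advance.
Runoff: Proposal B is ranked above Proposal E on 14 ballots, Proposal E above Proposal B on 20.

Proposal E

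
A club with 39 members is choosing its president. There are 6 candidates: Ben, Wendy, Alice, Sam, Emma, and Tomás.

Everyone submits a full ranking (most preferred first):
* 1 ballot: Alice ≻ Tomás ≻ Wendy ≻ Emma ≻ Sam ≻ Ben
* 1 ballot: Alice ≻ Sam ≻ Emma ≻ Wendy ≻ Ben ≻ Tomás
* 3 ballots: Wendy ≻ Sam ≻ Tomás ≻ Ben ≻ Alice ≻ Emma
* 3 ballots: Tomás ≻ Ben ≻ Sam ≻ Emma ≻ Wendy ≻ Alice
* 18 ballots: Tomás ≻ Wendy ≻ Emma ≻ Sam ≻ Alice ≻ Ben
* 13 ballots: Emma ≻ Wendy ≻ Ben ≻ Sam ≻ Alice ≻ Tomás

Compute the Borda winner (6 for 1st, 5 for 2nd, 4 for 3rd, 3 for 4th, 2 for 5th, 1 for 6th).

Wendy

Ben: 1×1 + 1×2 + 3×3 + 3×5 + 18×1 + 13×4 = 97
Wendy: 1×4 + 1×3 + 3×6 + 3×2 + 18×5 + 13×5 = 186
Alice: 1×6 + 1×6 + 3×2 + 3×1 + 18×2 + 13×2 = 83
Sam: 1×2 + 1×5 + 3×5 + 3×4 + 18×3 + 13×3 = 127
Emma: 1×3 + 1×4 + 3×1 + 3×3 + 18×4 + 13×6 = 169
Tomás: 1×5 + 1×1 + 3×4 + 3×6 + 18×6 + 13×1 = 157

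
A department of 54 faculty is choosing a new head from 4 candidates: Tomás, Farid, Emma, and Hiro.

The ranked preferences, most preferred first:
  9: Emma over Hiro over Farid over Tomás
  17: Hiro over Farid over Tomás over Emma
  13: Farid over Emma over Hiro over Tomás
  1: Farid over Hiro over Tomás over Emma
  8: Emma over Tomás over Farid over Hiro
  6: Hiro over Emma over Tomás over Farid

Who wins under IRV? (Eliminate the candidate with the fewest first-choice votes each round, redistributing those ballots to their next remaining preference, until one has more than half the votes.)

Emma

Round 1: Tomás 0, Farid 14, Emma 17, Hiro 23. Tomás eliminated.
Round 2: Farid 14, Emma 17, Hiro 23. Farid eliminated.
Round 3: Emma 30, Hiro 24. Emma has a majority (≥28).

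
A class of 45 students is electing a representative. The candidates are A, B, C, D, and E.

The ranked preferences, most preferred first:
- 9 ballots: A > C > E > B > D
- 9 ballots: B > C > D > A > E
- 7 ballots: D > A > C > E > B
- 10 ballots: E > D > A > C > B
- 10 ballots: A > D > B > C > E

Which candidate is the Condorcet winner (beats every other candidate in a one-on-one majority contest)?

D

D vs A: 26–19
D vs B: 27–18
D vs C: 27–18
D vs E: 26–19
D beats every other candidate.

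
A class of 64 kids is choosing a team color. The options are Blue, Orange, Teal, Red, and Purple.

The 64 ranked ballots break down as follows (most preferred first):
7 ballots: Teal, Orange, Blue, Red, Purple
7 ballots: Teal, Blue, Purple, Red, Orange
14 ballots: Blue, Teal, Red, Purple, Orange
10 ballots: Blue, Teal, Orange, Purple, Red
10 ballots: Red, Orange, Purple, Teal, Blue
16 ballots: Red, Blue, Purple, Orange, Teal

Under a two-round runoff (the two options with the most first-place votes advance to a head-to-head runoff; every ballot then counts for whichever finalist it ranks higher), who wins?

Blue

Round 1 first-place votes: Blue 24, Orange 0, Teal 14, Red 26, Purple 0. Red and Blue advance.
Runoff: Red is ranked above Blue on 26 ballots, Blue above Red on 38.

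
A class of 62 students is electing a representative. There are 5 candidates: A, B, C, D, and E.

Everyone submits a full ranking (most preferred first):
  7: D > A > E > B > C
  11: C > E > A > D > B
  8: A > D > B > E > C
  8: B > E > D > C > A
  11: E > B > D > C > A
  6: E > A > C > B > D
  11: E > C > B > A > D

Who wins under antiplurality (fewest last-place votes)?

E

Last-place votes: A 19, B 11, C 15, D 17, E 0.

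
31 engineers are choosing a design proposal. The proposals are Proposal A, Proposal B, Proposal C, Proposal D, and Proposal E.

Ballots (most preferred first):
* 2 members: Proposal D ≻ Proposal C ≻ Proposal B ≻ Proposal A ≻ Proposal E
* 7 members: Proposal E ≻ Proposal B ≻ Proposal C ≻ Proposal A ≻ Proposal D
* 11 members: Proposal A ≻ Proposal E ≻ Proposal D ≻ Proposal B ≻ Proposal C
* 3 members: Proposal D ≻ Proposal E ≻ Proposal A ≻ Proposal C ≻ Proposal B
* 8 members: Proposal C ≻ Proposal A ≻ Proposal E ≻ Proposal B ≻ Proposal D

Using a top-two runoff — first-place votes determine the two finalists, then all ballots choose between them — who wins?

Round 1 first-place votes: Proposal A 11, Proposal B 0, Proposal C 8, Proposal D 5, Proposal E 7. Proposal A and Proposal C advance.
Runoff: Proposal A is ranked above Proposal C on 14 ballots, Proposal C above Proposal A on 17.

Proposal C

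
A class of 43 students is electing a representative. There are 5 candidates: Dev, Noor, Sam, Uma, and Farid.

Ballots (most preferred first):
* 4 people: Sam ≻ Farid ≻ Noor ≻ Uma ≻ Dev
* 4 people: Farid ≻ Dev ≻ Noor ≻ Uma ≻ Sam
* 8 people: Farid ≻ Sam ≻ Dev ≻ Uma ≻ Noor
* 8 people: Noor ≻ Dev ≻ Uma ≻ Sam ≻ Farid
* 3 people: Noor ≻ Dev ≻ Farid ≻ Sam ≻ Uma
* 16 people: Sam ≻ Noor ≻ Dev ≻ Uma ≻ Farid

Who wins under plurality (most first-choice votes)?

First-place votes: Dev 0, Noor 11, Sam 20, Uma 0, Farid 12.

Sam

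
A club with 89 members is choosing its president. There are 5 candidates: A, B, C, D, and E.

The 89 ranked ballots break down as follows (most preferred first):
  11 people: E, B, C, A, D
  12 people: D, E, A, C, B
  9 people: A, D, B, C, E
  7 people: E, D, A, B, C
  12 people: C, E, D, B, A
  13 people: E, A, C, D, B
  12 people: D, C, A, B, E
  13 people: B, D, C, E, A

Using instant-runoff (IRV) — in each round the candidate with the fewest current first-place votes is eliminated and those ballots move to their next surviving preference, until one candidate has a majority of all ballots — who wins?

D

Round 1: A 9, B 13, C 12, D 24, E 31. A eliminated.
Round 2: B 13, C 12, D 33, E 31. C eliminated.
Round 3: B 13, D 33, E 43. B eliminated.
Round 4: D 46, E 43. D has a majority (≥45).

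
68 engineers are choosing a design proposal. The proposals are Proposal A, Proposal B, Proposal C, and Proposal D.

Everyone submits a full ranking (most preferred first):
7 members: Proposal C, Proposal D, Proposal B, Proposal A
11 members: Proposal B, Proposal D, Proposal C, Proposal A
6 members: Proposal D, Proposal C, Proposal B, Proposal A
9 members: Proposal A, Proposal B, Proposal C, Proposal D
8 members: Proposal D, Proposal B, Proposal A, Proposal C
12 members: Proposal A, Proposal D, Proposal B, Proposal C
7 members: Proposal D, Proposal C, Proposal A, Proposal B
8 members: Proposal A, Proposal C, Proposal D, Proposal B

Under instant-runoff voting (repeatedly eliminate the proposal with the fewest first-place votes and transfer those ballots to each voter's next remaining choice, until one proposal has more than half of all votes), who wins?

Proposal D

Round 1: Proposal A 29, Proposal B 11, Proposal C 7, Proposal D 21. Proposal C eliminated.
Round 2: Proposal A 29, Proposal B 11, Proposal D 28. Proposal B eliminated.
Round 3: Proposal A 29, Proposal D 39. Proposal D has a majority (≥35).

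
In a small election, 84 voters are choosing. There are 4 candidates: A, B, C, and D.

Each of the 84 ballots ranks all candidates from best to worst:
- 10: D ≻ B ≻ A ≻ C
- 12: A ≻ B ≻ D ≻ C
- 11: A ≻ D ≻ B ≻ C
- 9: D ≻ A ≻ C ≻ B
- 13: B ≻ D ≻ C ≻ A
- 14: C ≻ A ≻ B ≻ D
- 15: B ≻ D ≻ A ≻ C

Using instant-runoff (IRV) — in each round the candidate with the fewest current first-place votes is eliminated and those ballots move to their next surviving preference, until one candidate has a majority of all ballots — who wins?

A

Round 1: A 23, B 28, C 14, D 19. C eliminated.
Round 2: A 37, B 28, D 19. D eliminated.
Round 3: A 46, B 38. A has a majority (≥43).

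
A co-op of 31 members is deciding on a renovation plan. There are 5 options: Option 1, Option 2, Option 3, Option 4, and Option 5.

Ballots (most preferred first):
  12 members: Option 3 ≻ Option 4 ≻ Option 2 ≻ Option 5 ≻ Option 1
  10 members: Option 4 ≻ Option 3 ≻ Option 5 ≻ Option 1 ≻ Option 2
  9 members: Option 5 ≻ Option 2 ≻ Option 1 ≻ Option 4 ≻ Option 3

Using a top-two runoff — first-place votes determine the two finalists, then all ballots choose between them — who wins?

Round 1 first-place votes: Option 1 0, Option 2 0, Option 3 12, Option 4 10, Option 5 9. Option 3 and Option 4 advance.
Runoff: Option 3 is ranked above Option 4 on 12 ballots, Option 4 above Option 3 on 19.

Option 4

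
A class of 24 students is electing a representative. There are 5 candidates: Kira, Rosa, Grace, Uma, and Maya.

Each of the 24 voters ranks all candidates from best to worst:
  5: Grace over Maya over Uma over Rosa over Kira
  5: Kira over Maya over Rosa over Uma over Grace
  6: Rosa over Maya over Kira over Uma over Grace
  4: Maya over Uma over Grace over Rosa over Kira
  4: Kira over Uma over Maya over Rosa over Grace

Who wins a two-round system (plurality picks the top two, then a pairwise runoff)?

Round 1 first-place votes: Kira 9, Rosa 6, Grace 5, Uma 0, Maya 4. Kira and Rosa advance.
Runoff: Kira is ranked above Rosa on 9 ballots, Rosa above Kira on 15.

Rosa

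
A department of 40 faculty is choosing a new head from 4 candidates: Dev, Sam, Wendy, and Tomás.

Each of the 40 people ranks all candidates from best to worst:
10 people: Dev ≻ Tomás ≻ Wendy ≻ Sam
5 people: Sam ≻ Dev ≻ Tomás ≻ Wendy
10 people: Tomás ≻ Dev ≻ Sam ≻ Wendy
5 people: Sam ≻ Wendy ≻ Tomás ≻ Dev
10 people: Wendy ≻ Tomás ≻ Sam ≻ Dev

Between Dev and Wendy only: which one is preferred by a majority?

Dev

Dev is ranked above Wendy on 25 ballots; Wendy above Dev on 15.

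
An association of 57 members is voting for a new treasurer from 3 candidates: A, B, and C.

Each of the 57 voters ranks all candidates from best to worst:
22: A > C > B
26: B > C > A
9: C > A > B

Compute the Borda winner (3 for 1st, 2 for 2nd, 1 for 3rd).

C

A: 22×3 + 26×1 + 9×2 = 110
B: 22×1 + 26×3 + 9×1 = 109
C: 22×2 + 26×2 + 9×3 = 123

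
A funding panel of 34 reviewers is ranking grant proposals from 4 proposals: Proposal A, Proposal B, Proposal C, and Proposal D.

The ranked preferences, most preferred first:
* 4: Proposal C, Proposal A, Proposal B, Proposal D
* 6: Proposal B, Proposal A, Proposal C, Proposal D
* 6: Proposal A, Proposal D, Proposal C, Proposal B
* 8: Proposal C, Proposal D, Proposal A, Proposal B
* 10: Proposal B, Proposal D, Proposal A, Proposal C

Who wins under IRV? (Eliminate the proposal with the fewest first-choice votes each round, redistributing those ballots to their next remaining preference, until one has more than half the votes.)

Round 1: Proposal A 6, Proposal B 16, Proposal C 12, Proposal D 0. Proposal D eliminated.
Round 2: Proposal A 6, Proposal B 16, Proposal C 12. Proposal A eliminated.
Round 3: Proposal B 16, Proposal C 18. Proposal C has a majority (≥18).

Proposal C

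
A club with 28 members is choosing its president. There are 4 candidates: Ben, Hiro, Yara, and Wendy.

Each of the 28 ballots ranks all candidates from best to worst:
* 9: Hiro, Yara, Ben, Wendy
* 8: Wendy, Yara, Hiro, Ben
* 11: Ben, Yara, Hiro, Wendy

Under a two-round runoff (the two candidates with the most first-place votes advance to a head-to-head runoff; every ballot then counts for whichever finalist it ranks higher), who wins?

Round 1 first-place votes: Ben 11, Hiro 9, Yara 0, Wendy 8. Ben and Hiro advance.
Runoff: Ben is ranked above Hiro on 11 ballots, Hiro above Ben on 17.

Hiro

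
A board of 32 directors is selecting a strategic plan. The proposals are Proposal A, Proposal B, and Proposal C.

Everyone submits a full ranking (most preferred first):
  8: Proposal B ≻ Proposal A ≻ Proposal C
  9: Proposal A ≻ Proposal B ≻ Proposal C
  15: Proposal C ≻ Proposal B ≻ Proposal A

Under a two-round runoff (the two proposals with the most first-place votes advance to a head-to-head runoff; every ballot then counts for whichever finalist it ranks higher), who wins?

Proposal A

Round 1 first-place votes: Proposal A 9, Proposal B 8, Proposal C 15. Proposal C and Proposal A advance.
Runoff: Proposal C is ranked above Proposal A on 15 ballots, Proposal A above Proposal C on 17.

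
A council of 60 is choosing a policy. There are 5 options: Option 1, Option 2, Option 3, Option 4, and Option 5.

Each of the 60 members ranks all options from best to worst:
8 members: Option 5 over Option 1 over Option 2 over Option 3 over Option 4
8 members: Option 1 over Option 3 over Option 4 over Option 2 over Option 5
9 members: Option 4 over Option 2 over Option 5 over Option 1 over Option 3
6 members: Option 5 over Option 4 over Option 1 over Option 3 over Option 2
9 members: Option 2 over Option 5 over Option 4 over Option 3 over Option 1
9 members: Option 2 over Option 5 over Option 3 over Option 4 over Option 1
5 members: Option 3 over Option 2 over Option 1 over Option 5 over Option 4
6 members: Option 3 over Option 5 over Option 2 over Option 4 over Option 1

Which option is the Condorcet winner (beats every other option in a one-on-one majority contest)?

Option 2 vs Option 1: 38–22
Option 2 vs Option 3: 35–25
Option 2 vs Option 4: 37–23
Option 2 vs Option 5: 40–20
Option 2 beats every other option.

Option 2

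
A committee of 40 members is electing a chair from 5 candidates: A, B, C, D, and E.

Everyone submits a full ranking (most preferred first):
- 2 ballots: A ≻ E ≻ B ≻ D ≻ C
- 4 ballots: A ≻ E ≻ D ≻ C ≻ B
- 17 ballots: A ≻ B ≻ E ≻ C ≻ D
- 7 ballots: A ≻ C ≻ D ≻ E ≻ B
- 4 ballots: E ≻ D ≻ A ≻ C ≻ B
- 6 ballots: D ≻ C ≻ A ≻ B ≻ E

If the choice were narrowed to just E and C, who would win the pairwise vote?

E

E is ranked above C on 27 ballots; C above E on 13.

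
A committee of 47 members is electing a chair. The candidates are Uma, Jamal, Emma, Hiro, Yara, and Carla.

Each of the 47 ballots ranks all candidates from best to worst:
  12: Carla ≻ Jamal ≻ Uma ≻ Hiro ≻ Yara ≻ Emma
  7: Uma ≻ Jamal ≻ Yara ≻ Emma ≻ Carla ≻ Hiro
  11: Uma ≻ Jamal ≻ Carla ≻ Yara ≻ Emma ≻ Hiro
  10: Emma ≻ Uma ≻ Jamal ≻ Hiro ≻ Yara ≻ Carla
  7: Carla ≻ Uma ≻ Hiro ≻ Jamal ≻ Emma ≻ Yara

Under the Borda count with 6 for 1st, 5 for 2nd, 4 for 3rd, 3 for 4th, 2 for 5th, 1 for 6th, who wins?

Uma: 12×4 + 7×6 + 11×6 + 10×5 + 7×5 = 241
Jamal: 12×5 + 7×5 + 11×5 + 10×4 + 7×3 = 211
Emma: 12×1 + 7×3 + 11×2 + 10×6 + 7×2 = 129
Hiro: 12×3 + 7×1 + 11×1 + 10×3 + 7×4 = 112
Yara: 12×2 + 7×4 + 11×3 + 10×2 + 7×1 = 112
Carla: 12×6 + 7×2 + 11×4 + 10×1 + 7×6 = 182

Uma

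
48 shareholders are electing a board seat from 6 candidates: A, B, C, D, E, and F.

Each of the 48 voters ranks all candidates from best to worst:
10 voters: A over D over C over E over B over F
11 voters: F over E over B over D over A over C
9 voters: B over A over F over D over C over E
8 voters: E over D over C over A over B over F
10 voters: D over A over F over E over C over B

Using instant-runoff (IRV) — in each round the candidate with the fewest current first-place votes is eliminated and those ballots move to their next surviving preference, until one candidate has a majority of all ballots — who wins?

Round 1: A 10, B 9, C 0, D 10, E 8, F 11. C eliminated.
Round 2: A 10, B 9, D 10, E 8, F 11. E eliminated.
Round 3: A 10, B 9, D 18, F 11. B eliminated.
Round 4: A 19, D 18, F 11. F eliminated.
Round 5: A 19, D 29. D has a majority (≥25).

D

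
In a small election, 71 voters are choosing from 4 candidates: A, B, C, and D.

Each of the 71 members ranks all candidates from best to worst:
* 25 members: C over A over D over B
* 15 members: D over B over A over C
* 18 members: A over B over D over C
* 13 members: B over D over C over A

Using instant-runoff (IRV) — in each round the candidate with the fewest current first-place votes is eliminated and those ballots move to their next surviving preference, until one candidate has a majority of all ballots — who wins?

D

Round 1: A 18, B 13, C 25, D 15. B eliminated.
Round 2: A 18, C 25, D 28. A eliminated.
Round 3: C 25, D 46. D has a majority (≥36).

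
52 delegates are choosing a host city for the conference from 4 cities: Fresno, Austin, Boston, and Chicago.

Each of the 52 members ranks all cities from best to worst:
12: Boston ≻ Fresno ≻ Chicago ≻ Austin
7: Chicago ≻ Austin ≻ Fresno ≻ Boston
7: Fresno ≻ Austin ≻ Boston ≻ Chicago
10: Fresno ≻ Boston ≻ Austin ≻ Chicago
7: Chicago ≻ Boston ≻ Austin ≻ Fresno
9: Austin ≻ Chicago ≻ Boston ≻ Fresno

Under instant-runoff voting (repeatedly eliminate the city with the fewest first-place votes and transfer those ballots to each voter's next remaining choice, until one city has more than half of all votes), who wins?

Fresno

Round 1: Fresno 17, Austin 9, Boston 12, Chicago 14. Austin eliminated.
Round 2: Fresno 17, Boston 12, Chicago 23. Boston eliminated.
Round 3: Fresno 29, Chicago 23. Fresno has a majority (≥27).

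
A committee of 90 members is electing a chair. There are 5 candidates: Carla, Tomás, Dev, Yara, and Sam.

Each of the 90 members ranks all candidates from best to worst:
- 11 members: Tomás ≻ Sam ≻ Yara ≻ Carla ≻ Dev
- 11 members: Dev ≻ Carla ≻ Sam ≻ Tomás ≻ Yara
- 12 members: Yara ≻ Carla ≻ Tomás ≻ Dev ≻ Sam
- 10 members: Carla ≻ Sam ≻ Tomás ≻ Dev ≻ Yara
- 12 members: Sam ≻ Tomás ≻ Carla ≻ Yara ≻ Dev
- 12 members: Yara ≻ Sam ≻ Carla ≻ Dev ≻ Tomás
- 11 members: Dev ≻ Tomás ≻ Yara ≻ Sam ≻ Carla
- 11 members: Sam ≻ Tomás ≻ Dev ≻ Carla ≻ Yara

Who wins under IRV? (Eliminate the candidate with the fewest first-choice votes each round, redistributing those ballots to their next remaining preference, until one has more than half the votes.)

Sam

Round 1: Carla 10, Tomás 11, Dev 22, Yara 24, Sam 23. Carla eliminated.
Round 2: Tomás 11, Dev 22, Yara 24, Sam 33. Tomás eliminated.
Round 3: Dev 22, Yara 24, Sam 44. Dev eliminated.
Round 4: Yara 35, Sam 55. Sam has a majority (≥46).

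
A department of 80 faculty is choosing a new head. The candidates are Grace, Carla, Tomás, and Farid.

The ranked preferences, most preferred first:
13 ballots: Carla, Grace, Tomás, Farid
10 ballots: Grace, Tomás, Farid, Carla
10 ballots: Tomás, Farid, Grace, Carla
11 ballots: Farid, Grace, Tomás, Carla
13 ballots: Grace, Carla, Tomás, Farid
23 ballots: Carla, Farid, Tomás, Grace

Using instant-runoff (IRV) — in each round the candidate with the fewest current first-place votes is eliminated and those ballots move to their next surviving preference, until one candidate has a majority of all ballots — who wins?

Grace

Round 1: Grace 23, Carla 36, Tomás 10, Farid 11. Tomás eliminated.
Round 2: Grace 23, Carla 36, Farid 21. Farid eliminated.
Round 3: Grace 44, Carla 36. Grace has a majority (≥41).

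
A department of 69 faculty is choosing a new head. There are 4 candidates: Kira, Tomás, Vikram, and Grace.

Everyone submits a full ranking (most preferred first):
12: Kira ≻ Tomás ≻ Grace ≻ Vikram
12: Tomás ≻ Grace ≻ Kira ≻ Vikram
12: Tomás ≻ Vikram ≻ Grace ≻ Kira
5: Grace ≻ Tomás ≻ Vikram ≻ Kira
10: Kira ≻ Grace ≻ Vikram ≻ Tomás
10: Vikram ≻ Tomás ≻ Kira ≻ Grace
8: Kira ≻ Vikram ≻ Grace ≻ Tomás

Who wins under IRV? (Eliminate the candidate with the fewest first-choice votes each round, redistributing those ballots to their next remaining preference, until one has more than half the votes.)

Round 1: Kira 30, Tomás 24, Vikram 10, Grace 5. Grace eliminated.
Round 2: Kira 30, Tomás 29, Vikram 10. Vikram eliminated.
Round 3: Kira 30, Tomás 39. Tomás has a majority (≥35).

Tomás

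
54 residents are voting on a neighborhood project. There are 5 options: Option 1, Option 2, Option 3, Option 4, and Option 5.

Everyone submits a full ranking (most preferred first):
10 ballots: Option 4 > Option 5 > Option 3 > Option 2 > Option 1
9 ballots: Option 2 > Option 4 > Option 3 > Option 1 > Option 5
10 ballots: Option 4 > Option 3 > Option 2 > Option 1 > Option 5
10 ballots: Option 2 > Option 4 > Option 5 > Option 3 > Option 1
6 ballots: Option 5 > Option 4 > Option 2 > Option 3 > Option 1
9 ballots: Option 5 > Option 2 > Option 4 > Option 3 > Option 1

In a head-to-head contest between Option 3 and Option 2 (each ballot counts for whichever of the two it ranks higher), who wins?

Option 2

Option 3 is ranked above Option 2 on 20 ballots; Option 2 above Option 3 on 34.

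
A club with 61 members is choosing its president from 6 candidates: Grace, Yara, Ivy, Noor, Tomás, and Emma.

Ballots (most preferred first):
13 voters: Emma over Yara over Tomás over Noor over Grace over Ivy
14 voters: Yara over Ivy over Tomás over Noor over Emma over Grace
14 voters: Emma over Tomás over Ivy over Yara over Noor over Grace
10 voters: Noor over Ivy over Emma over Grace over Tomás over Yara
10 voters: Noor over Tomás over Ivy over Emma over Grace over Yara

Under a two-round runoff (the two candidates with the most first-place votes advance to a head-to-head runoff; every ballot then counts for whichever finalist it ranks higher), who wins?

Noor

Round 1 first-place votes: Grace 0, Yara 14, Ivy 0, Noor 20, Tomás 0, Emma 27. Emma and Noor advance.
Runoff: Emma is ranked above Noor on 27 ballots, Noor above Emma on 34.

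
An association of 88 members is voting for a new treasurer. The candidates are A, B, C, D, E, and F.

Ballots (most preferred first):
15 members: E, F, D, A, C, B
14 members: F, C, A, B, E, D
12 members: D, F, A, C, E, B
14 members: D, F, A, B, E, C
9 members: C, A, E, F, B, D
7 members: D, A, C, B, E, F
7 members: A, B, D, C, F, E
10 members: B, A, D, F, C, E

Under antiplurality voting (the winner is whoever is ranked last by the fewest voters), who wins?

Last-place votes: A 0, B 27, C 14, D 23, E 17, F 7.

A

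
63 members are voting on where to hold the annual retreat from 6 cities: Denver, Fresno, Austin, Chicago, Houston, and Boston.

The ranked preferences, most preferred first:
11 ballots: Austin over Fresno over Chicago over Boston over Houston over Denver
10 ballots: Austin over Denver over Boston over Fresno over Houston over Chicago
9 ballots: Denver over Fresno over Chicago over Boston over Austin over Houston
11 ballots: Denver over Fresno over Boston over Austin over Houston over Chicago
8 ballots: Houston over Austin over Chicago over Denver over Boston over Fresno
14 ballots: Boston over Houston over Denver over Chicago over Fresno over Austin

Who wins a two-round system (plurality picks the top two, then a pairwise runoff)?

Denver

Round 1 first-place votes: Denver 20, Fresno 0, Austin 21, Chicago 0, Houston 8, Boston 14. Austin and Denver advance.
Runoff: Austin is ranked above Denver on 29 ballots, Denver above Austin on 34.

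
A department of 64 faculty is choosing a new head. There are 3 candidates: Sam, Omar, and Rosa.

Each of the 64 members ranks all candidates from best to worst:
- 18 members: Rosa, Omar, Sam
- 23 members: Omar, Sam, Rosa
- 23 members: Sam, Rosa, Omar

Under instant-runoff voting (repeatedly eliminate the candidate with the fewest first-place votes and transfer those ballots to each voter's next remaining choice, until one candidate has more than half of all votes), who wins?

Omar

Round 1: Sam 23, Omar 23, Rosa 18. Rosa eliminated.
Round 2: Sam 23, Omar 41. Omar has a majority (≥33).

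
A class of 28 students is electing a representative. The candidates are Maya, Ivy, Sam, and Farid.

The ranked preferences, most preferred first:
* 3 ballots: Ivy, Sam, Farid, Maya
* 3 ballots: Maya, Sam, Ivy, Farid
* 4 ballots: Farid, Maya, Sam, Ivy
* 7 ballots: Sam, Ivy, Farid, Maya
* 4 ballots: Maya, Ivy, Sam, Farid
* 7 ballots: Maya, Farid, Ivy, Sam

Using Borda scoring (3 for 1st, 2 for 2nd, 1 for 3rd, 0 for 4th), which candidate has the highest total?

Maya

Maya: 3×0 + 3×3 + 4×2 + 7×0 + 4×3 + 7×3 = 50
Ivy: 3×3 + 3×1 + 4×0 + 7×2 + 4×2 + 7×1 = 41
Sam: 3×2 + 3×2 + 4×1 + 7×3 + 4×1 + 7×0 = 41
Farid: 3×1 + 3×0 + 4×3 + 7×1 + 4×0 + 7×2 = 36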